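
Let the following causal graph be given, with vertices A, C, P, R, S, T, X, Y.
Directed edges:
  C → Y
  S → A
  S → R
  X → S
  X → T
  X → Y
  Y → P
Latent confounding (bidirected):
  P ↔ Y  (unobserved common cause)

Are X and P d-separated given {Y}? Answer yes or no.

No — X and P are d-connected given {Y}.

Bayes-Ball from X | {Y} reaches {A,C,P,R,S,T}.
P ∈ reach(X|{Y}) ⇒ X ⊥̸ P | {Y}.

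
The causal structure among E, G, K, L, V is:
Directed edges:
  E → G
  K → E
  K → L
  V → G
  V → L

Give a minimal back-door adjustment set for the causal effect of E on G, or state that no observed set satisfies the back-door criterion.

desc(E)\{E}={G}; candidates ⊆ {K,L,V}.
∅: E⊥G given ∅ in G with E→· removed — back-door holds.

E→G: minimal back-door set ∅.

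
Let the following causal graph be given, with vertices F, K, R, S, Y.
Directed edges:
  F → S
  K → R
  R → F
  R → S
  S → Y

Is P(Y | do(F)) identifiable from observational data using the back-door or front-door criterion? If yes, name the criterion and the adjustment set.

P(Y|do(F)): backdoor, adjust for {R}.

desc(F)\{F}={S,Y}; candidates ⊆ {K,R}.
size 0: {}; under {} F still reaches {K,R,S,Y} ∋ Y.
{R}: F⊥Y given {R} in G with F→· removed — back-door holds.
P(Y|do(F)) = Σ_{R} P(Y|F,R)·P(R).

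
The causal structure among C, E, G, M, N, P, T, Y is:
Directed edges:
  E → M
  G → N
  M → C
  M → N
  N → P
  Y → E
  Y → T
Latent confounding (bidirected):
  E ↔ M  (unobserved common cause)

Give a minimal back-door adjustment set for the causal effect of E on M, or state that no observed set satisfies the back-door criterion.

desc(E)\{E}={C,M,N,P}; candidates ⊆ {G,T,Y}.
E↔M: latent back-door arc(s) into E.
size 0: {}; under {} E still reaches {C,M,N,P,T,Y} ∋ M.
size 1: {G}, {T}, {Y}; under {G} E still reaches {C,M,N,P,T,Y} ∋ M.
size 2: {G,T}, {G,Y}, {T,Y}; under {G,T} E still reaches {C,M,N,P,Y} ∋ M.
E↔M cannot be blocked by any observed set — no back-door set.

E→M: no observed back-door set.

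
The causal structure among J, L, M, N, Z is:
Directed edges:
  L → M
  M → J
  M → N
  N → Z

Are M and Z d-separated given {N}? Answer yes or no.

Bayes-Ball from M | {N} reaches {J,L}.
Z ∉ reach(M|{N}) ⇒ M ⊥ Z | {N}.

Yes — M ⊥ Z | {N}.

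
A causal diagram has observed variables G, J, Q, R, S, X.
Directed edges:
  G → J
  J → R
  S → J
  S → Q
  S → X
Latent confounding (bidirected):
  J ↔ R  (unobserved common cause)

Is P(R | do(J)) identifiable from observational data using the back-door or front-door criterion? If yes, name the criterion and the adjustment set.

P(R|do(J)): not identifiable (no BD/FD set).

desc(J)\{J}={R}; candidates ⊆ {G,Q,S,X}.
J↔R: latent back-door arc(s) into J.
size 0: {}; under {} J still reaches {G,Q,R,S,X} ∋ R.
size 1: {G}, {Q}, {S} …(+1); under {G} J still reaches {Q,R,S,X} ∋ R.
size 2: {G,Q}, {G,S}, {G,X} …(+3); under {G,Q} J still reaches {R,S,X} ∋ R.
J↔R cannot be blocked by any observed set — no back-door set.
No mediator lies on a directed J→…→R path.
Neither criterion identifies P(R|do(J)) in this graph.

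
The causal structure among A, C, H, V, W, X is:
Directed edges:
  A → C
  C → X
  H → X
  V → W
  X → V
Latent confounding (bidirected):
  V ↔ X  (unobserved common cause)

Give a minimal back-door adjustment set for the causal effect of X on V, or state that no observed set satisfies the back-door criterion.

desc(X)\{X}={V,W}; candidates ⊆ {A,C,H}.
X↔V: latent back-door arc(s) into X.
size 0: {}; under {} X still reaches {A,C,H,V,W} ∋ V.
size 1: {A}, {C}, {H}; under {A} X still reaches {C,H,V,W} ∋ V.
size 2: {A,C}, {A,H}, {C,H}; under {A,C} X still reaches {H,V,W} ∋ V.
X↔V cannot be blocked by any observed set — no back-door set.

X→V: no observed back-door set.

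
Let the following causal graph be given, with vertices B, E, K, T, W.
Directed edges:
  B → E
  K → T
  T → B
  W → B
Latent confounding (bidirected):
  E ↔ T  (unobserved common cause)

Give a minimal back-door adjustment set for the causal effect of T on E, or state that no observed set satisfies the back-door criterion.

desc(T)\{T}={B,E}; candidates ⊆ {K,W}.
T↔E: latent back-door arc(s) into T.
size 0: {}; under {} T still reaches {E,K} ∋ E.
size 1: {K}, {W}; under {K} T still reaches {E} ∋ E.
size 2: {K,W}; under {K,W} T still reaches {E} ∋ E.
T↔E cannot be blocked by any observed set — no back-door set.

T→E: no observed back-door set.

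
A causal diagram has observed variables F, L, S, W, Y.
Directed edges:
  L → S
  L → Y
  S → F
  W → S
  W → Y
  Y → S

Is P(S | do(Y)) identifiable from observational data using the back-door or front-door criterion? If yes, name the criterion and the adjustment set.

desc(Y)\{Y}={F,S}; candidates ⊆ {L,W}.
size 0: {}; under {} Y still reaches {F,L,S,W} ∋ S.
size 1: {L}, {W}; under {L} Y still reaches {F,S,W} ∋ S.
{L,W}: Y⊥S given {L,W} in G with Y→· removed — back-door holds.
P(S|do(Y)) = Σ_{L,W} P(S|Y,L,W)·P(L,W).

P(S|do(Y)): backdoor, adjust for {L, W}.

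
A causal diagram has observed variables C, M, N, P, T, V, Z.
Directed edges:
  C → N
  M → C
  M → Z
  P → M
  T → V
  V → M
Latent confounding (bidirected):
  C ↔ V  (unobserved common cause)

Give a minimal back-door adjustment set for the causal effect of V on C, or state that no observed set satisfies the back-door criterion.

desc(V)\{V}={C,M,N,Z}; candidates ⊆ {P,T}.
V↔C: latent back-door arc(s) into V.
size 0: {}; under {} V still reaches {C,N,T} ∋ C.
size 1: {P}, {T}; under {P} V still reaches {C,N,T} ∋ C.
size 2: {P,T}; under {P,T} V still reaches {C,N} ∋ C.
V↔C cannot be blocked by any observed set — no back-door set.

V→C: no observed back-door set.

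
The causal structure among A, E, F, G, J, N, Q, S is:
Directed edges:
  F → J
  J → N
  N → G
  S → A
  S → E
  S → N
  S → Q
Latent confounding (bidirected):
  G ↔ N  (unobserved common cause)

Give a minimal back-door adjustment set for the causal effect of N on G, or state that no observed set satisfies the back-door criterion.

N→G: no observed back-door set.

desc(N)\{N}={G}; candidates ⊆ {A,E,F,J,Q,S}.
N↔G: latent back-door arc(s) into N.
size 0: {}; under {} N still reaches {A,E,F,G,J,Q,S} ∋ G.
size 1: {A}, {E}, {F} …(+3); under {A} N still reaches {E,F,G,J,Q,S} ∋ G.
size 2: {A,E}, {A,F}, {A,J} …(+12); under {A,E} N still reaches {F,G,J,Q,S} ∋ G.
N↔G cannot be blocked by any observed set — no back-door set.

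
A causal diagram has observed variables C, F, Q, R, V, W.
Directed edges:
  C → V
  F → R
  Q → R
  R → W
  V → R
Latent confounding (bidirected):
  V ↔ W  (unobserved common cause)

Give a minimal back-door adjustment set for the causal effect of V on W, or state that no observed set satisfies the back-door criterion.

V→W: no observed back-door set.

desc(V)\{V}={R,W}; candidates ⊆ {C,F,Q}.
V↔W: latent back-door arc(s) into V.
size 0: {}; under {} V still reaches {C,W} ∋ W.
size 1: {C}, {F}, {Q}; under {C} V still reaches {W} ∋ W.
size 2: {C,F}, {C,Q}, {F,Q}; under {C,F} V still reaches {W} ∋ W.
V↔W cannot be blocked by any observed set — no back-door set.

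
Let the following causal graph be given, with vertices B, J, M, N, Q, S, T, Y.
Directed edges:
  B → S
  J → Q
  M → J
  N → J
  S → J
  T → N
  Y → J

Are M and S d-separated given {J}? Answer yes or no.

Bayes-Ball from M | {J} reaches {B,N,S,T,Y}.
S ∈ reach(M|{J}) ⇒ M ⊥̸ S | {J}.

No — M and S are d-connected given {J}.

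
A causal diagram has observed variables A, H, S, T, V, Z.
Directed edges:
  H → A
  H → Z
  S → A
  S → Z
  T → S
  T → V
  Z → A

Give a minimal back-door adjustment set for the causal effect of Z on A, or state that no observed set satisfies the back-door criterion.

desc(Z)\{Z}={A}; candidates ⊆ {H,S,T,V}.
size 0: {}; under {} Z still reaches {A,H,S,T,V} ∋ A.
size 1: {H}, {S}, {T} …(+1); under {H} Z still reaches {A,S,T,V} ∋ A.
{H,S}: Z⊥A given {H,S} in G with Z→· removed — back-door holds.

Z→A: minimal back-door set {H, S}.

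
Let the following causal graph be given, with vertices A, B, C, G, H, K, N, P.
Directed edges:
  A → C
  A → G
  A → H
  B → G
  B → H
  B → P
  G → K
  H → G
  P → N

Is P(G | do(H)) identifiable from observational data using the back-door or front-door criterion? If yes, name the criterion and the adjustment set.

P(G|do(H)): backdoor, adjust for {A, B}.

desc(H)\{H}={G,K}; candidates ⊆ {A,B,C,N,P}.
size 0: {}; under {} H still reaches {A,B,C,G,K,N,P} ∋ G.
size 1: {A}, {B}, {C} …(+2); under {A} H still reaches {B,G,K,N,P} ∋ G.
{A,B}: H⊥G given {A,B} in G with H→· removed — back-door holds.
P(G|do(H)) = Σ_{A,B} P(G|H,A,B)·P(A,B).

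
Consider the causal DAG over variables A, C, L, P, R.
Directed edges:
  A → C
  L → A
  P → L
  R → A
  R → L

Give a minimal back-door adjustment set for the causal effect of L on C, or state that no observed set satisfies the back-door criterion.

desc(L)\{L}={A,C}; candidates ⊆ {P,R}.
size 0: {}; under {} L still reaches {A,C,P,R} ∋ C.
{R}: L⊥C given {R} in G with L→· removed — back-door holds.

L→C: minimal back-door set {R}.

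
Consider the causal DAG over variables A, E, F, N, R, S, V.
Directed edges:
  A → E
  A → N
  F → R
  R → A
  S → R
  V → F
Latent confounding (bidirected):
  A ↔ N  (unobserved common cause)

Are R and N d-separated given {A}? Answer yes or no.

No — R and N are d-connected given {A}.

Bayes-Ball from R | {A} reaches {F,N,S,V}.
N ∈ reach(R|{A}) ⇒ R ⊥̸ N | {A}.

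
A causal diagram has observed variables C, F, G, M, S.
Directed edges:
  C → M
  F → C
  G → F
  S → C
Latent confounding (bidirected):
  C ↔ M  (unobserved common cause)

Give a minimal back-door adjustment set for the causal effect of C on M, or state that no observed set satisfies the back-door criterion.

C→M: no observed back-door set.

desc(C)\{C}={M}; candidates ⊆ {F,G,S}.
C↔M: latent back-door arc(s) into C.
size 0: {}; under {} C still reaches {F,G,M,S} ∋ M.
size 1: {F}, {G}, {S}; under {F} C still reaches {M,S} ∋ M.
size 2: {F,G}, {F,S}, {G,S}; under {F,G} C still reaches {M,S} ∋ M.
C↔M cannot be blocked by any observed set — no back-door set.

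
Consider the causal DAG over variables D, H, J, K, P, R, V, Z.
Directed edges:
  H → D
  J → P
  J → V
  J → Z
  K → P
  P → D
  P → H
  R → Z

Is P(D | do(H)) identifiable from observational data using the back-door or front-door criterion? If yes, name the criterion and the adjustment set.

desc(H)\{H}={D}; candidates ⊆ {J,K,P,R,V,Z}.
size 0: {}; under {} H still reaches {D,J,K,P,V,Z} ∋ D.
{P}: H⊥D given {P} in G with H→· removed — back-door holds.
P(D|do(H)) = Σ_{P} P(D|H,P)·P(P).

P(D|do(H)): backdoor, adjust for {P}.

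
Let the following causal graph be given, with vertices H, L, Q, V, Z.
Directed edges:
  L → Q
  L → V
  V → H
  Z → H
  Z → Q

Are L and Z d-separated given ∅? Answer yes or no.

Bayes-Ball from L | ∅ reaches {H,Q,V}.
Z ∉ reach(L|∅) ⇒ L ⊥ Z | ∅.

Yes — L ⊥ Z | ∅.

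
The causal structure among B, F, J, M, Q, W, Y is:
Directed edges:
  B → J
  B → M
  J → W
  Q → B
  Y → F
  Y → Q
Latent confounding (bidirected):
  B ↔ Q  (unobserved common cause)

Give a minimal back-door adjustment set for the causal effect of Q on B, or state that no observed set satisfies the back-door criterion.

desc(Q)\{Q}={B,J,M,W}; candidates ⊆ {F,Y}.
Q↔B: latent back-door arc(s) into Q.
size 0: {}; under {} Q still reaches {B,F,J,M,W,Y} ∋ B.
size 1: {F}, {Y}; under {F} Q still reaches {B,J,M,W,Y} ∋ B.
size 2: {F,Y}; under {F,Y} Q still reaches {B,J,M,W} ∋ B.
Q↔B cannot be blocked by any observed set — no back-door set.

Q→B: no observed back-door set.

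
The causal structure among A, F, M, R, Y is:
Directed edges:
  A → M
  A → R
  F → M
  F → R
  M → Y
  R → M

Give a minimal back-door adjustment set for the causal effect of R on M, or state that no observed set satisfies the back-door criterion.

desc(R)\{R}={M,Y}; candidates ⊆ {A,F}.
size 0: {}; under {} R still reaches {A,F,M,Y} ∋ M.
size 1: {A}, {F}; under {A} R still reaches {F,M,Y} ∋ M.
{A,F}: R⊥M given {A,F} in G with R→· removed — back-door holds.

R→M: minimal back-door set {A, F}.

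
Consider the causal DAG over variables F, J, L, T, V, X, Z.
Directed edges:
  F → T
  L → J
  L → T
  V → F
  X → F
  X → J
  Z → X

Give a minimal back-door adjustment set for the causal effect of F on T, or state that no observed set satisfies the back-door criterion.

F→T: minimal back-door set ∅.

desc(F)\{F}={T}; candidates ⊆ {J,L,V,X,Z}.
∅: F⊥T given ∅ in G with F→· removed — back-door holds.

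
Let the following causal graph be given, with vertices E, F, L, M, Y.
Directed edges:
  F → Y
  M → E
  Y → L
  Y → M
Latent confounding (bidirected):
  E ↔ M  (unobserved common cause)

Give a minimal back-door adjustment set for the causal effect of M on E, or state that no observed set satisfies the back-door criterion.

M→E: no observed back-door set.

desc(M)\{M}={E}; candidates ⊆ {F,L,Y}.
M↔E: latent back-door arc(s) into M.
size 0: {}; under {} M still reaches {E,F,L,Y} ∋ E.
size 1: {F}, {L}, {Y}; under {F} M still reaches {E,L,Y} ∋ E.
size 2: {F,L}, {F,Y}, {L,Y}; under {F,L} M still reaches {E,Y} ∋ E.
M↔E cannot be blocked by any observed set — no back-door set.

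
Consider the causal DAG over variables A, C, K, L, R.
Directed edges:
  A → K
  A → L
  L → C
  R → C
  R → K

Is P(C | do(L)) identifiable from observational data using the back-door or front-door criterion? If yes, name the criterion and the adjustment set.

P(C|do(L)): backdoor, adjust for ∅.

desc(L)\{L}={C}; candidates ⊆ {A,K,R}.
∅: L⊥C given ∅ in G with L→· removed — back-door holds.
P(C|do(L)) = P(C|L) — no adjustment needed.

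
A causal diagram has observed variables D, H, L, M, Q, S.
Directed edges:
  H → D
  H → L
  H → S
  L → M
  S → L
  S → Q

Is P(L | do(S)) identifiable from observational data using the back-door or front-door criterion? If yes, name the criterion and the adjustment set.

P(L|do(S)): backdoor, adjust for {H}.

desc(S)\{S}={L,M,Q}; candidates ⊆ {D,H}.
size 0: {}; under {} S still reaches {D,H,L,M} ∋ L.
{H}: S⊥L given {H} in G with S→· removed — back-door holds.
P(L|do(S)) = Σ_{H} P(L|S,H)·P(H).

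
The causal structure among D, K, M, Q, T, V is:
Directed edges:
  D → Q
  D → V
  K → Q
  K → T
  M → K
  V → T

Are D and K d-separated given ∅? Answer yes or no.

Bayes-Ball from D | ∅ reaches {Q,T,V}.
K ∉ reach(D|∅) ⇒ D ⊥ K | ∅.

Yes — D ⊥ K | ∅.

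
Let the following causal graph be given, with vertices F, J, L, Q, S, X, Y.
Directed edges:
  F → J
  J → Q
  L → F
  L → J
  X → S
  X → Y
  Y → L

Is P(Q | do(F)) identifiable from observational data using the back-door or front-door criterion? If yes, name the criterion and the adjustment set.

P(Q|do(F)): backdoor, adjust for {L}.

desc(F)\{F}={J,Q}; candidates ⊆ {L,S,X,Y}.
size 0: {}; under {} F still reaches {J,L,Q,S,X,Y} ∋ Q.
{L}: F⊥Q given {L} in G with F→· removed — back-door holds.
P(Q|do(F)) = Σ_{L} P(Q|F,L)·P(L).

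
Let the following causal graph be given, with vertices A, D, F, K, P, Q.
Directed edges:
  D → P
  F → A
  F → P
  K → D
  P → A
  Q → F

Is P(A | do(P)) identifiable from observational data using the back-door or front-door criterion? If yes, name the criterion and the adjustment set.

desc(P)\{P}={A}; candidates ⊆ {D,F,K,Q}.
size 0: {}; under {} P still reaches {A,D,F,K,Q} ∋ A.
{F}: P⊥A given {F} in G with P→· removed — back-door holds.
P(A|do(P)) = Σ_{F} P(A|P,F)·P(F).

P(A|do(P)): backdoor, adjust for {F}.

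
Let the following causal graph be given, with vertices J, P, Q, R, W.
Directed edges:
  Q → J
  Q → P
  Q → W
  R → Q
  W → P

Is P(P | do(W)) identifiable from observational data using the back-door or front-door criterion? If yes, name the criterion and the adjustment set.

P(P|do(W)): backdoor, adjust for {Q}.

desc(W)\{W}={P}; candidates ⊆ {J,Q,R}.
size 0: {}; under {} W still reaches {J,P,Q,R} ∋ P.
{Q}: W⊥P given {Q} in G with W→· removed — back-door holds.
P(P|do(W)) = Σ_{Q} P(P|W,Q)·P(Q).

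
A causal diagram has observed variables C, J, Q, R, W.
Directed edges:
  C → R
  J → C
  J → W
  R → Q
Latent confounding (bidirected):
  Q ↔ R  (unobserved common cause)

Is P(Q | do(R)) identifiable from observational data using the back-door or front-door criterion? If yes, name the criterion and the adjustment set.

desc(R)\{R}={Q}; candidates ⊆ {C,J,W}.
R↔Q: latent back-door arc(s) into R.
size 0: {}; under {} R still reaches {C,J,Q,W} ∋ Q.
size 1: {C}, {J}, {W}; under {C} R still reaches {Q} ∋ Q.
size 2: {C,J}, {C,W}, {J,W}; under {C,J} R still reaches {Q} ∋ Q.
R↔Q cannot be blocked by any observed set — no back-door set.
No mediator lies on a directed R→…→Q path.
Neither criterion identifies P(Q|do(R)) in this graph.

P(Q|do(R)): not identifiable (no BD/FD set).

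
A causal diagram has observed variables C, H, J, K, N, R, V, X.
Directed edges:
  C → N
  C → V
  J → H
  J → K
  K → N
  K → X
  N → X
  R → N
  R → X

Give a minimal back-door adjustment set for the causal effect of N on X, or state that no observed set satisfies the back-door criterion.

desc(N)\{N}={X}; candidates ⊆ {C,H,J,K,R,V}.
size 0: {}; under {} N still reaches {C,H,J,K,R,V,X} ∋ X.
size 1: {C}, {H}, {J} …(+3); under {C} N still reaches {H,J,K,R,X} ∋ X.
{K,R}: N⊥X given {K,R} in G with N→· removed — back-door holds.

N→X: minimal back-door set {K, R}.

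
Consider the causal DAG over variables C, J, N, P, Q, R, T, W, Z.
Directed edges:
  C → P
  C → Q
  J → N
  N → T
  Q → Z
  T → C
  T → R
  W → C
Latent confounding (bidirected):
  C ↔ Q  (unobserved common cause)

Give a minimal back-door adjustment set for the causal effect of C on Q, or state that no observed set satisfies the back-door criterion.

desc(C)\{C}={P,Q,Z}; candidates ⊆ {J,N,R,T,W}.
C↔Q: latent back-door arc(s) into C.
size 0: {}; under {} C still reaches {J,N,Q,R,T,W,Z} ∋ Q.
size 1: {J}, {N}, {R} …(+2); under {J} C still reaches {N,Q,R,T,W,Z} ∋ Q.
size 2: {J,N}, {J,R}, {J,T} …(+7); under {J,N} C still reaches {Q,R,T,W,Z} ∋ Q.
C↔Q cannot be blocked by any observed set — no back-door set.

C→Q: no observed back-door set.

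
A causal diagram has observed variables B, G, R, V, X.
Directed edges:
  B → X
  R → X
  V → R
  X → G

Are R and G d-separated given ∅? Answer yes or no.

No — R and G are d-connected given ∅.

Bayes-Ball from R | ∅ reaches {G,V,X}.
G ∈ reach(R|∅) ⇒ R ⊥̸ G | ∅.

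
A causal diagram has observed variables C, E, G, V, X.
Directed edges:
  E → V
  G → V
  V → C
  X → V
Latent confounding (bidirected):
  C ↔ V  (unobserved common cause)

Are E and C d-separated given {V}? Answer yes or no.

Bayes-Ball from E | {V} reaches {C,G,X}.
C ∈ reach(E|{V}) ⇒ E ⊥̸ C | {V}.

No — E and C are d-connected given {V}.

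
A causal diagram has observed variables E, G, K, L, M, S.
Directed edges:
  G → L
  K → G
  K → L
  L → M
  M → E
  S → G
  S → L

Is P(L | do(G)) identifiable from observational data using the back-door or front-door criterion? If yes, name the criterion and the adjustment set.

P(L|do(G)): backdoor, adjust for {K, S}.

desc(G)\{G}={E,L,M}; candidates ⊆ {K,S}.
size 0: {}; under {} G still reaches {E,K,L,M,S} ∋ L.
size 1: {K}, {S}; under {K} G still reaches {E,L,M,S} ∋ L.
{K,S}: G⊥L given {K,S} in G with G→· removed — back-door holds.
P(L|do(G)) = Σ_{K,S} P(L|G,K,S)·P(K,S).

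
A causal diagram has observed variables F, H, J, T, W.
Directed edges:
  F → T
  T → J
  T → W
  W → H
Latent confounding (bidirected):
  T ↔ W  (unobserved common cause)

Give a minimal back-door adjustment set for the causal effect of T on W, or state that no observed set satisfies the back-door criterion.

desc(T)\{T}={H,J,W}; candidates ⊆ {F}.
T↔W: latent back-door arc(s) into T.
size 0: {}; under {} T still reaches {F,H,W} ∋ W.
size 1: {F}; under {F} T still reaches {H,W} ∋ W.
T↔W cannot be blocked by any observed set — no back-door set.

T→W: no observed back-door set.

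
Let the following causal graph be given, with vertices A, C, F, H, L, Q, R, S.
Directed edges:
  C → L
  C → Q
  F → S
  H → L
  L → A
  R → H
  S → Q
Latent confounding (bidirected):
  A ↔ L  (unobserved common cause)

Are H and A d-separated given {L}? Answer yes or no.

Bayes-Ball from H | {L} reaches {A,C,Q,R}.
A ∈ reach(H|{L}) ⇒ H ⊥̸ A | {L}.

No — H and A are d-connected given {L}.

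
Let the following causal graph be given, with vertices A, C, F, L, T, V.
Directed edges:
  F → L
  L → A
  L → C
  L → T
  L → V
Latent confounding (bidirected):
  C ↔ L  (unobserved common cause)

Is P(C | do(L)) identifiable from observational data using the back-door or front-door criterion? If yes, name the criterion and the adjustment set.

desc(L)\{L}={A,C,T,V}; candidates ⊆ {F}.
L↔C: latent back-door arc(s) into L.
size 0: {}; under {} L still reaches {C,F} ∋ C.
size 1: {F}; under {F} L still reaches {C} ∋ C.
L↔C cannot be blocked by any observed set — no back-door set.
No mediator lies on a directed L→…→C path.
Neither criterion identifies P(C|do(L)) in this graph.

P(C|do(L)): not identifiable (no BD/FD set).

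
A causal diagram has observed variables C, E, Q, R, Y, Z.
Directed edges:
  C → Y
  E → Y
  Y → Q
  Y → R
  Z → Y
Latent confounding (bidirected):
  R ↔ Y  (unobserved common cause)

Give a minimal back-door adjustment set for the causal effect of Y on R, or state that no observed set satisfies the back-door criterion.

Y→R: no observed back-door set.

desc(Y)\{Y}={Q,R}; candidates ⊆ {C,E,Z}.
Y↔R: latent back-door arc(s) into Y.
size 0: {}; under {} Y still reaches {C,E,R,Z} ∋ R.
size 1: {C}, {E}, {Z}; under {C} Y still reaches {E,R,Z} ∋ R.
size 2: {C,E}, {C,Z}, {E,Z}; under {C,E} Y still reaches {R,Z} ∋ R.
Y↔R cannot be blocked by any observed set — no back-door set.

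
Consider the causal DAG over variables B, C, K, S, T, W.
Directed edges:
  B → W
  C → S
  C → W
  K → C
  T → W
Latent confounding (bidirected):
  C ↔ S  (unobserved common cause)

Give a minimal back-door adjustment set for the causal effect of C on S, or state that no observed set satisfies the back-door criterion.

C→S: no observed back-door set.

desc(C)\{C}={S,W}; candidates ⊆ {B,K,T}.
C↔S: latent back-door arc(s) into C.
size 0: {}; under {} C still reaches {K,S} ∋ S.
size 1: {B}, {K}, {T}; under {B} C still reaches {K,S} ∋ S.
size 2: {B,K}, {B,T}, {K,T}; under {B,K} C still reaches {S} ∋ S.
C↔S cannot be blocked by any observed set — no back-door set.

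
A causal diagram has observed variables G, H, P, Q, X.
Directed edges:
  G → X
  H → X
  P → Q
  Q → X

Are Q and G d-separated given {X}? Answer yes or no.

Bayes-Ball from Q | {X} reaches {G,H,P}.
G ∈ reach(Q|{X}) ⇒ Q ⊥̸ G | {X}.

No — Q and G are d-connected given {X}.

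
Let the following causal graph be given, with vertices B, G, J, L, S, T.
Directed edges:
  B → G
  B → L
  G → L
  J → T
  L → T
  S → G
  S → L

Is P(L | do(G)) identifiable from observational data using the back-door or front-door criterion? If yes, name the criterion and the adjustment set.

desc(G)\{G}={L,T}; candidates ⊆ {B,J,S}.
size 0: {}; under {} G still reaches {B,L,S,T} ∋ L.
size 1: {B}, {J}, {S}; under {B} G still reaches {L,S,T} ∋ L.
{B,S}: G⊥L given {B,S} in G with G→· removed — back-door holds.
P(L|do(G)) = Σ_{B,S} P(L|G,B,S)·P(B,S).

P(L|do(G)): backdoor, adjust for {B, S}.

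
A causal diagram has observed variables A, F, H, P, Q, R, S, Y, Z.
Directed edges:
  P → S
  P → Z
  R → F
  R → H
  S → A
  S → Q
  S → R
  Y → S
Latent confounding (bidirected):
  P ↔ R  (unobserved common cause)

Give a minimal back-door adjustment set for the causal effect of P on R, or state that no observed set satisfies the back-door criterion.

P→R: no observed back-door set.

desc(P)\{P}={A,F,H,Q,R,S,Z}; candidates ⊆ {Y}.
P↔R: latent back-door arc(s) into P.
size 0: {}; under {} P still reaches {F,H,R} ∋ R.
size 1: {Y}; under {Y} P still reaches {F,H,R} ∋ R.
P↔R cannot be blocked by any observed set — no back-door set.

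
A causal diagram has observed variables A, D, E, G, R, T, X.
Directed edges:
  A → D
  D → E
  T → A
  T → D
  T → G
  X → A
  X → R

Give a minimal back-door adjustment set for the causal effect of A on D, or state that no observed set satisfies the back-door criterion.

desc(A)\{A}={D,E}; candidates ⊆ {G,R,T,X}.
size 0: {}; under {} A still reaches {D,E,G,R,T,X} ∋ D.
{T}: A⊥D given {T} in G with A→· removed — back-door holds.

A→D: minimal back-door set {T}.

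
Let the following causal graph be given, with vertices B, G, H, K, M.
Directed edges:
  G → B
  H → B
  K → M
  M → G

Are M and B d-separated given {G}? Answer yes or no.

Yes — M ⊥ B | {G}.

Bayes-Ball from M | {G} reaches {K}.
B ∉ reach(M|{G}) ⇒ M ⊥ B | {G}.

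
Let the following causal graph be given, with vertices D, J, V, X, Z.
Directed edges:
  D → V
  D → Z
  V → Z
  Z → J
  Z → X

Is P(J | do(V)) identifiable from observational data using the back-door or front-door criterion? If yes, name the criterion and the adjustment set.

desc(V)\{V}={J,X,Z}; candidates ⊆ {D}.
size 0: {}; under {} V still reaches {D,J,X,Z} ∋ J.
{D}: V⊥J given {D} in G with V→· removed — back-door holds.
P(J|do(V)) = Σ_{D} P(J|V,D)·P(D).

P(J|do(V)): backdoor, adjust for {D}.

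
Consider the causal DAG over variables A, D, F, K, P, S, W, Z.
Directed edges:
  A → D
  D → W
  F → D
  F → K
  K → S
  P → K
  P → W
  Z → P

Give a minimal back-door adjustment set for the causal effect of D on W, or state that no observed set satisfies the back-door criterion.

D→W: minimal back-door set ∅.

desc(D)\{D}={W}; candidates ⊆ {A,F,K,P,S,Z}.
∅: D⊥W given ∅ in G with D→· removed — back-door holds.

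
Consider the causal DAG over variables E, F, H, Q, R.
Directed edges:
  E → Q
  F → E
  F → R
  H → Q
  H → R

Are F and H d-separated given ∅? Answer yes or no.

Bayes-Ball from F | ∅ reaches {E,Q,R}.
H ∉ reach(F|∅) ⇒ F ⊥ H | ∅.

Yes — F ⊥ H | ∅.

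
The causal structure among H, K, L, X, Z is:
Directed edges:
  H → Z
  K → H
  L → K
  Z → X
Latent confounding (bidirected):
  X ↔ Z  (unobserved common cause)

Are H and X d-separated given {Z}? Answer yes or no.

Bayes-Ball from H | {Z} reaches {K,L,X}.
X ∈ reach(H|{Z}) ⇒ H ⊥̸ X | {Z}.

No — H and X are d-connected given {Z}.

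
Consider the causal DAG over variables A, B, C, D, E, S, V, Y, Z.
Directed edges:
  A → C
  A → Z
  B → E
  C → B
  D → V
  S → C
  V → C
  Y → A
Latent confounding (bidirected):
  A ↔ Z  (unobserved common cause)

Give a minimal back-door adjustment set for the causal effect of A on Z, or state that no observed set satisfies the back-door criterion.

A→Z: no observed back-door set.

desc(A)\{A}={B,C,E,Z}; candidates ⊆ {D,S,V,Y}.
A↔Z: latent back-door arc(s) into A.
size 0: {}; under {} A still reaches {Y,Z} ∋ Z.
size 1: {D}, {S}, {V} …(+1); under {D} A still reaches {Y,Z} ∋ Z.
size 2: {D,S}, {D,V}, {D,Y} …(+3); under {D,S} A still reaches {Y,Z} ∋ Z.
A↔Z cannot be blocked by any observed set — no back-door set.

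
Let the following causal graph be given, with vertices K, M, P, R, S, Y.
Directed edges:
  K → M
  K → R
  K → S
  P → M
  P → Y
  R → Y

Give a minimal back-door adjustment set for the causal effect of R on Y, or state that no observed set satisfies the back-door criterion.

desc(R)\{R}={Y}; candidates ⊆ {K,M,P,S}.
∅: R⊥Y given ∅ in G with R→· removed — back-door holds.

R→Y: minimal back-door set ∅.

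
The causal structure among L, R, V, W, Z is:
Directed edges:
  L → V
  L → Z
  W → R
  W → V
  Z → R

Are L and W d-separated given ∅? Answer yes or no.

Bayes-Ball from L | ∅ reaches {R,V,Z}.
W ∉ reach(L|∅) ⇒ L ⊥ W | ∅.

Yes — L ⊥ W | ∅.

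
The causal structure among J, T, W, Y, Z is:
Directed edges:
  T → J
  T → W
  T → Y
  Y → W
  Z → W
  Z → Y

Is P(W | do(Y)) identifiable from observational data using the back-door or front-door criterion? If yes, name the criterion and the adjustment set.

P(W|do(Y)): backdoor, adjust for {T, Z}.

desc(Y)\{Y}={W}; candidates ⊆ {J,T,Z}.
size 0: {}; under {} Y still reaches {J,T,W,Z} ∋ W.
size 1: {J}, {T}, {Z}; under {J} Y still reaches {T,W,Z} ∋ W.
{T,Z}: Y⊥W given {T,Z} in G with Y→· removed — back-door holds.
P(W|do(Y)) = Σ_{T,Z} P(W|Y,T,Z)·P(T,Z).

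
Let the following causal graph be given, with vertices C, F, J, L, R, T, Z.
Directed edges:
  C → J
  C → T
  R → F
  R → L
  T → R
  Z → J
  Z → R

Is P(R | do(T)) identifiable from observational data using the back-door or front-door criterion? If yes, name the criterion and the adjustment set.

desc(T)\{T}={F,L,R}; candidates ⊆ {C,J,Z}.
∅: T⊥R given ∅ in G with T→· removed — back-door holds.
P(R|do(T)) = P(R|T) — no adjustment needed.

P(R|do(T)): backdoor, adjust for ∅.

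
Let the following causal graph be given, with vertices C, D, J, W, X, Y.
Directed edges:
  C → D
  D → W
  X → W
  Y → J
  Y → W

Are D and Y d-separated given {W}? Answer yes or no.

Bayes-Ball from D | {W} reaches {C,J,X,Y}.
Y ∈ reach(D|{W}) ⇒ D ⊥̸ Y | {W}.

No — D and Y are d-connected given {W}.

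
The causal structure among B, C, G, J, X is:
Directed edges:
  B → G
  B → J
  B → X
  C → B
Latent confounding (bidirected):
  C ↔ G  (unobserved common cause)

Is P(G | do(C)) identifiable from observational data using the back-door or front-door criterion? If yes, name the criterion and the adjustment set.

desc(C)\{C}={B,G,J,X}; candidates ⊆ {—}.
C↔G: latent back-door arc(s) into C.
size 0: {}; under {} C still reaches {G} ∋ G.
C↔G cannot be blocked by any observed set — no back-door set.
{B}: (i) intercepts every directed C→G path; (ii) no back-door C→{B}; (iii) {C} blocks every back-door {B}→G. Front-door holds.
P(G|do(C)) = Σ_{B} P(B|C) Σ_{C'} P(G|B,C')P(C').

P(G|do(C)): frontdoor, adjust for {B}.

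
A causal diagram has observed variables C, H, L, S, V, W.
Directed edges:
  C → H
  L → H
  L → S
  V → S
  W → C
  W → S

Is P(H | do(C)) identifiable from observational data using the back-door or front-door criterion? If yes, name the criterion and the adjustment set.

P(H|do(C)): backdoor, adjust for ∅.

desc(C)\{C}={H}; candidates ⊆ {L,S,V,W}.
∅: C⊥H given ∅ in G with C→· removed — back-door holds.
P(H|do(C)) = P(H|C) — no adjustment needed.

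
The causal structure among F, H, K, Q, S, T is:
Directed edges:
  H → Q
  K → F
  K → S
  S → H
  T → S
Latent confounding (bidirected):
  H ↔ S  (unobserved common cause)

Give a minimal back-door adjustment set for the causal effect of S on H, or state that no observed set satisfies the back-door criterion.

S→H: no observed back-door set.

desc(S)\{S}={H,Q}; candidates ⊆ {F,K,T}.
S↔H: latent back-door arc(s) into S.
size 0: {}; under {} S still reaches {F,H,K,Q,T} ∋ H.
size 1: {F}, {K}, {T}; under {F} S still reaches {H,K,Q,T} ∋ H.
size 2: {F,K}, {F,T}, {K,T}; under {F,K} S still reaches {H,Q,T} ∋ H.
S↔H cannot be blocked by any observed set — no back-door set.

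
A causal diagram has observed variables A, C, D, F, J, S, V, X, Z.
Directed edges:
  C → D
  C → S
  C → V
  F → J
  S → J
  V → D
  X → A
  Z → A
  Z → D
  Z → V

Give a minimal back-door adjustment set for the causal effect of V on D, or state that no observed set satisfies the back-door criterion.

V→D: minimal back-door set {C, Z}.

desc(V)\{V}={D}; candidates ⊆ {A,C,F,J,S,X,Z}.
size 0: {}; under {} V still reaches {A,C,D,J,S,Z} ∋ D.
size 1: {A}, {C}, {F} …(+4); under {A} V still reaches {C,D,J,S,X,Z} ∋ D.
{C,Z}: V⊥D given {C,Z} in G with V→· removed — back-door holds.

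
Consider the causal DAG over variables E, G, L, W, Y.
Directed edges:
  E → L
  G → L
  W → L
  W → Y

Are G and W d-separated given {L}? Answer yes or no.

No — G and W are d-connected given {L}.

Bayes-Ball from G | {L} reaches {E,W,Y}.
W ∈ reach(G|{L}) ⇒ G ⊥̸ W | {L}.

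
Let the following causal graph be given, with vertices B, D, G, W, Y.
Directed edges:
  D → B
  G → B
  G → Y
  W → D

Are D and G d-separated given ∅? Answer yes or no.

Bayes-Ball from D | ∅ reaches {B,W}.
G ∉ reach(D|∅) ⇒ D ⊥ G | ∅.

Yes — D ⊥ G | ∅.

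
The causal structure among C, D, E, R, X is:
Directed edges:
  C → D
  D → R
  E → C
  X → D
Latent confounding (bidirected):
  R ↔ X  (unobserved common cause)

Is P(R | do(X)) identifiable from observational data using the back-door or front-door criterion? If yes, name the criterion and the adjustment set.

P(R|do(X)): frontdoor, adjust for {D}.

desc(X)\{X}={D,R}; candidates ⊆ {C,E}.
X↔R: latent back-door arc(s) into X.
size 0: {}; under {} X still reaches {R} ∋ R.
size 1: {C}, {E}; under {C} X still reaches {R} ∋ R.
size 2: {C,E}; under {C,E} X still reaches {R} ∋ R.
X↔R cannot be blocked by any observed set — no back-door set.
{D}: (i) intercepts every directed X→R path; (ii) no back-door X→{D}; (iii) {X} blocks every back-door {D}→R. Front-door holds.
P(R|do(X)) = Σ_{D} P(D|X) Σ_{X'} P(R|D,X')P(X').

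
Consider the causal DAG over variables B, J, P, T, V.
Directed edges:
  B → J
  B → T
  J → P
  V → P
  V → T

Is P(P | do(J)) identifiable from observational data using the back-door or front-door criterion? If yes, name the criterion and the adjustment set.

P(P|do(J)): backdoor, adjust for ∅.

desc(J)\{J}={P}; candidates ⊆ {B,T,V}.
∅: J⊥P given ∅ in G with J→· removed — back-door holds.
P(P|do(J)) = P(P|J) — no adjustment needed.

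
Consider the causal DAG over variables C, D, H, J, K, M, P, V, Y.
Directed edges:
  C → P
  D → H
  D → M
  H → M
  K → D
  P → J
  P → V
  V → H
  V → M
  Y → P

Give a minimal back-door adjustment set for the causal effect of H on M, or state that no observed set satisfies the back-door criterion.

desc(H)\{H}={M}; candidates ⊆ {C,D,J,K,P,V,Y}.
size 0: {}; under {} H still reaches {C,D,J,K,M,P,V,Y} ∋ M.
size 1: {C}, {D}, {J} …(+4); under {C} H still reaches {D,J,K,M,P,V,Y} ∋ M.
{D,V}: H⊥M given {D,V} in G with H→· removed — back-door holds.

H→M: minimal back-door set {D, V}.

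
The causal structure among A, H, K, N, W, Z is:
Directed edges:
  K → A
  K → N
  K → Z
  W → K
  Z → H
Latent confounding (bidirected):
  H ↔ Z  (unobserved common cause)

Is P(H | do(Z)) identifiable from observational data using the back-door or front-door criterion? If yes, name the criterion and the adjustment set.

desc(Z)\{Z}={H}; candidates ⊆ {A,K,N,W}.
Z↔H: latent back-door arc(s) into Z.
size 0: {}; under {} Z still reaches {A,H,K,N,W} ∋ H.
size 1: {A}, {K}, {N} …(+1); under {A} Z still reaches {H,K,N,W} ∋ H.
size 2: {A,K}, {A,N}, {A,W} …(+3); under {A,K} Z still reaches {H} ∋ H.
Z↔H cannot be blocked by any observed set — no back-door set.
No mediator lies on a directed Z→…→H path.
Neither criterion identifies P(H|do(Z)) in this graph.

P(H|do(Z)): not identifiable (no BD/FD set).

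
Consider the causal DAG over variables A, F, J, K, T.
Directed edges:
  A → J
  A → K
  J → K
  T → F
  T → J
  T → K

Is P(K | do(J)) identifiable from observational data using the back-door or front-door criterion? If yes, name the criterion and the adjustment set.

desc(J)\{J}={K}; candidates ⊆ {A,F,T}.
size 0: {}; under {} J still reaches {A,F,K,T} ∋ K.
size 1: {A}, {F}, {T}; under {A} J still reaches {F,K,T} ∋ K.
{A,T}: J⊥K given {A,T} in G with J→· removed — back-door holds.
P(K|do(J)) = Σ_{A,T} P(K|J,A,T)·P(A,T).

P(K|do(J)): backdoor, adjust for {A, T}.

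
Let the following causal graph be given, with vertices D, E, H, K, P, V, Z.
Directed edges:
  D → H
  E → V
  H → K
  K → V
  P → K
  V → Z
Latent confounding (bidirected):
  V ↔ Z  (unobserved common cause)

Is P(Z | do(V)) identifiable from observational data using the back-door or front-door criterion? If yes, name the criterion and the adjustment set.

P(Z|do(V)): not identifiable (no BD/FD set).

desc(V)\{V}={Z}; candidates ⊆ {D,E,H,K,P}.
V↔Z: latent back-door arc(s) into V.
size 0: {}; under {} V still reaches {D,E,H,K,P,Z} ∋ Z.
size 1: {D}, {E}, {H} …(+2); under {D} V still reaches {E,H,K,P,Z} ∋ Z.
size 2: {D,E}, {D,H}, {D,K} …(+7); under {D,E} V still reaches {H,K,P,Z} ∋ Z.
V↔Z cannot be blocked by any observed set — no back-door set.
No mediator lies on a directed V→…→Z path.
Neither criterion identifies P(Z|do(V)) in this graph.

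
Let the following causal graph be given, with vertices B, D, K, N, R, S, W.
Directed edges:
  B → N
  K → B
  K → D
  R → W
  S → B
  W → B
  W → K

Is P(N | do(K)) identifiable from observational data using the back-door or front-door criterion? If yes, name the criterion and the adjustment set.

P(N|do(K)): backdoor, adjust for {W}.

desc(K)\{K}={B,D,N}; candidates ⊆ {R,S,W}.
size 0: {}; under {} K still reaches {B,N,R,W} ∋ N.
{W}: K⊥N given {W} in G with K→· removed — back-door holds.
P(N|do(K)) = Σ_{W} P(N|K,W)·P(W).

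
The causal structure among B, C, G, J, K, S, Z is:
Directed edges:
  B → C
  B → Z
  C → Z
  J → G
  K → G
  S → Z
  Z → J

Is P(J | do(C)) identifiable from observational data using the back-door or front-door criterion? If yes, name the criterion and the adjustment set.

P(J|do(C)): backdoor, adjust for {B}.

desc(C)\{C}={G,J,Z}; candidates ⊆ {B,K,S}.
size 0: {}; under {} C still reaches {B,G,J,Z} ∋ J.
{B}: C⊥J given {B} in G with C→· removed — back-door holds.
P(J|do(C)) = Σ_{B} P(J|C,B)·P(B).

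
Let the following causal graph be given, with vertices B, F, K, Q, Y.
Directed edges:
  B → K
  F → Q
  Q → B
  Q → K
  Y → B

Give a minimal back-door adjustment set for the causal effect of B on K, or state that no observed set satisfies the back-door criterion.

desc(B)\{B}={K}; candidates ⊆ {F,Q,Y}.
size 0: {}; under {} B still reaches {F,K,Q,Y} ∋ K.
{Q}: B⊥K given {Q} in G with B→· removed — back-door holds.

B→K: minimal back-door set {Q}.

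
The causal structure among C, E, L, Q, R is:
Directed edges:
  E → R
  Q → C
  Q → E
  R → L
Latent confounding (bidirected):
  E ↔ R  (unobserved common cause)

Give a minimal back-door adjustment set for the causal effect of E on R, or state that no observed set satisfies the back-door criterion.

E→R: no observed back-door set.

desc(E)\{E}={L,R}; candidates ⊆ {C,Q}.
E↔R: latent back-door arc(s) into E.
size 0: {}; under {} E still reaches {C,L,Q,R} ∋ R.
size 1: {C}, {Q}; under {C} E still reaches {L,Q,R} ∋ R.
size 2: {C,Q}; under {C,Q} E still reaches {L,R} ∋ R.
E↔R cannot be blocked by any observed set — no back-door set.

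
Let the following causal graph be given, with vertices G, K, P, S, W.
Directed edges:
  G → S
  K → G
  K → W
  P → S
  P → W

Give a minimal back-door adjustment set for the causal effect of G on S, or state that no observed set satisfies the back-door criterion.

G→S: minimal back-door set ∅.

desc(G)\{G}={S}; candidates ⊆ {K,P,W}.
∅: G⊥S given ∅ in G with G→· removed — back-door holds.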